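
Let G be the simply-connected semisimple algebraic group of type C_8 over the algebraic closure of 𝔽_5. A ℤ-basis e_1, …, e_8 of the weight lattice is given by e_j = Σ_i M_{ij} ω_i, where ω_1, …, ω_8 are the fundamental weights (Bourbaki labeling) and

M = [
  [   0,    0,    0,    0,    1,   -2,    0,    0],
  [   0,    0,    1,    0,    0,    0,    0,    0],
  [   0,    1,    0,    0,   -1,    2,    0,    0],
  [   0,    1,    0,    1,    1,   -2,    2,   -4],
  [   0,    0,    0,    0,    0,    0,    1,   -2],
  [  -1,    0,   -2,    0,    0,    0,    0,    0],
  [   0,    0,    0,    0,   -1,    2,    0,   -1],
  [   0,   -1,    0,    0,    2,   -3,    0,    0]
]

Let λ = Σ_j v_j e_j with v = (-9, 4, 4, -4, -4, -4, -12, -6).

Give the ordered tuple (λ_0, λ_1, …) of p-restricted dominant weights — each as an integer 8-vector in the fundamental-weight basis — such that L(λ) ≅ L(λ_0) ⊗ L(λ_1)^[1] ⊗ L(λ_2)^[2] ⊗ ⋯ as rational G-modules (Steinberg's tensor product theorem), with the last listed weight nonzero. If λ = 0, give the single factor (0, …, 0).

Change of basis e → ω: c = M·v where v = (-9, 4, 4, -4, -4, -4, -12, -6):
  c_1 = (0)·(-9) + 0·4 + 0·4 + (0)·(-4) + (1)·(-4) + (-2)·(-4) + (0)·(-12) + (0)·(-6) = 4
  c_2 = (0)·(-9) + 0·4 + 1·4 + (0)·(-4) + (0)·(-4) + (0)·(-4) + (0)·(-12) + (0)·(-6) = 4
  c_3 = (0)·(-9) + 1·4 + 0·4 + (0)·(-4) + (-1)·(-4) + (2)·(-4) + (0)·(-12) + (0)·(-6) = 0
  c_4 = (0)·(-9) + 1·4 + 0·4 + (1)·(-4) + (1)·(-4) + (-2)·(-4) + (2)·(-12) + (-4)·(-6) = 4
  c_5 = (0)·(-9) + 0·4 + 0·4 + (0)·(-4) + (0)·(-4) + (0)·(-4) + (1)·(-12) + (-2)·(-6) = 0
  c_6 = (-1)·(-9) + 0·4 + (-2)·(4) + (0)·(-4) + (0)·(-4) + (0)·(-4) + (0)·(-12) + (0)·(-6) = 1
  c_7 = (0)·(-9) + 0·4 + 0·4 + (0)·(-4) + (-1)·(-4) + (2)·(-4) + (0)·(-12) + (-1)·(-6) = 2
  c_8 = (0)·(-9) + (-1)·(4) + 0·4 + (0)·(-4) + (2)·(-4) + (-3)·(-4) + (0)·(-12) + (0)·(-6) = 0
Base-5 expansion of each c_i:
  c_1 = 4 = 4·5^0
  c_2 = 4 = 4·5^0
  c_3 = 0
  c_4 = 4 = 4·5^0
  c_5 = 0
  c_6 = 1 = 1·5^0
  c_7 = 2 = 2·5^0
  c_8 = 0
λ_0 = (4, 4, 0, 4, 0, 1, 2, 0)

((4, 4, 0, 4, 0, 1, 2, 0),)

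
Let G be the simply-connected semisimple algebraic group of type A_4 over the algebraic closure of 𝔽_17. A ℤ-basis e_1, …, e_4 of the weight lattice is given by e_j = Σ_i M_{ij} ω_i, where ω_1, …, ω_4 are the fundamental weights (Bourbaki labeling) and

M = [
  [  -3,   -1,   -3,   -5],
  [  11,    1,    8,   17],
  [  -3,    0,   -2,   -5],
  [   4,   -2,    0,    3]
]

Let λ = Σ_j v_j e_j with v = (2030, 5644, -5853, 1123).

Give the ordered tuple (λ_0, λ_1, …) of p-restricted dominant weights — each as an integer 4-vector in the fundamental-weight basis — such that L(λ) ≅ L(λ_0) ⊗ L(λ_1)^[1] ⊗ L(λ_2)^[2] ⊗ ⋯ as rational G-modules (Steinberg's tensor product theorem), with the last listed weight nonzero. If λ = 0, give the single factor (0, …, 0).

((6, 3, 1, 14), (12, 14, 0, 11))

Change of basis e → ω: c = M·v where v = (2030, 5644, -5853, 1123):
  c_1 = (-3)·(2030) + (-1)·(5644) + (-3)·(-5853) + (-5)·(1123) = 210
  c_2 = (11)·(2030) + (1)·(5644) + (8)·(-5853) + (17)·(1123) = 241
  c_3 = (-3)·(2030) + (0)·(5644) + (-2)·(-5853) + (-5)·(1123) = 1
  c_4 = (4)·(2030) + (-2)·(5644) + (0)·(-5853) + (3)·(1123) = 201
Expand coordinatewise in base 17:
  c_1 = 210 = 6·17^0 + 12·17^1
  c_2 = 241 = 3·17^0 + 14·17^1
  c_3 = 1 = 1·17^0
  c_4 = 201 = 14·17^0 + 11·17^1
Factor λ_0 = (6, 3, 1, 14)
Factor λ_1 = (12, 14, 0, 11)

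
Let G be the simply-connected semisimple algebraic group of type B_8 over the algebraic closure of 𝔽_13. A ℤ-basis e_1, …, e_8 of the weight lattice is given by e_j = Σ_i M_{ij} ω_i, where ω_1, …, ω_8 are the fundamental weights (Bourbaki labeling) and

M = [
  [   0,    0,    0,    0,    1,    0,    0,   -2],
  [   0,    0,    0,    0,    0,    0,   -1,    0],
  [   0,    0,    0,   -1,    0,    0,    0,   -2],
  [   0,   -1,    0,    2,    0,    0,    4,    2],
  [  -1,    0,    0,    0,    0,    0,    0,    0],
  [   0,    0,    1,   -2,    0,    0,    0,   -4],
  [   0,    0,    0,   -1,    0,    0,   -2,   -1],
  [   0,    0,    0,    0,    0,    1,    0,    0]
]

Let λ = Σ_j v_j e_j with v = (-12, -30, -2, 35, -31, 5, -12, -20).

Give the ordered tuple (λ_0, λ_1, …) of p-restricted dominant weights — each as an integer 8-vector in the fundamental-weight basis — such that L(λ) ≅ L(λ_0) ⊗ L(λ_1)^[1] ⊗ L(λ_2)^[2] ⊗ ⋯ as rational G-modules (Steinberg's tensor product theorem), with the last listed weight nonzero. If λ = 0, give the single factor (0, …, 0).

((9, 12, 5, 12, 12, 8, 9, 5),)

ω-coordinates c = M·v, v = (-12, -30, -2, 35, -31, 5, -12, -20):
  c_1 = (0)·(-12) + (0)·(-30) + (0)·(-2) + 0·35 + (1)·(-31) + 0·5 + (0)·(-12) + (-2)·(-20) = 9
  c_2 = (0)·(-12) + (0)·(-30) + (0)·(-2) + 0·35 + (0)·(-31) + 0·5 + (-1)·(-12) + (0)·(-20) = 12
  c_3 = (0)·(-12) + (0)·(-30) + (0)·(-2) + (-1)·(35) + (0)·(-31) + 0·5 + (0)·(-12) + (-2)·(-20) = 5
  c_4 = (0)·(-12) + (-1)·(-30) + (0)·(-2) + 2·35 + (0)·(-31) + 0·5 + (4)·(-12) + (2)·(-20) = 12
  c_5 = (-1)·(-12) + (0)·(-30) + (0)·(-2) + 0·35 + (0)·(-31) + 0·5 + (0)·(-12) + (0)·(-20) = 12
  c_6 = (0)·(-12) + (0)·(-30) + (1)·(-2) + (-2)·(35) + (0)·(-31) + 0·5 + (0)·(-12) + (-4)·(-20) = 8
  c_7 = (0)·(-12) + (0)·(-30) + (0)·(-2) + (-1)·(35) + (0)·(-31) + 0·5 + (-2)·(-12) + (-1)·(-20) = 9
  c_8 = (0)·(-12) + (0)·(-30) + (0)·(-2) + 0·35 + (0)·(-31) + 1·5 + (0)·(-12) + (0)·(-20) = 5
p = 13; digits c_i = Σ_j d_{ij}·13^j, 0 ≤ d_{ij} < 13:
  c_1 = 9 = 9·13^0
  c_2 = 12 = 12·13^0
  c_3 = 5 = 5·13^0
  c_4 = 12 = 12·13^0
  c_5 = 12 = 12·13^0
  c_6 = 8 = 8·13^0
  c_7 = 9 = 9·13^0
  c_8 = 5 = 5·13^0
p-restricted factor λ_0 = (9, 12, 5, 12, 12, 8, 9, 5)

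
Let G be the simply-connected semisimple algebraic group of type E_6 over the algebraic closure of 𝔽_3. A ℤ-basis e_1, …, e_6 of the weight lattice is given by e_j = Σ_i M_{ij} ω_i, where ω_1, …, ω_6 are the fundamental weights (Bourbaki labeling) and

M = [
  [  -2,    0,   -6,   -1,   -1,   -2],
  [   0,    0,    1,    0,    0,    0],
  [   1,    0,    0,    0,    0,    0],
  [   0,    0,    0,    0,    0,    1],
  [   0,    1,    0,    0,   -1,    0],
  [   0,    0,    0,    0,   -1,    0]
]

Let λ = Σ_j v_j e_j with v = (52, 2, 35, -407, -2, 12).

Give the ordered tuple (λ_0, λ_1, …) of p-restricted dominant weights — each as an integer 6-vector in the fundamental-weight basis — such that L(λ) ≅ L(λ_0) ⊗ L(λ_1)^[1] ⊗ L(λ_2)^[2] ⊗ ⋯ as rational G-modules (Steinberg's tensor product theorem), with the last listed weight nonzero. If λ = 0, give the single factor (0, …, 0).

((2, 2, 1, 0, 1, 2), (2, 2, 2, 1, 1, 0), (1, 0, 2, 1, 0, 0), (2, 1, 1, 0, 0, 0))

Compute c_i = Σ_j M_{ij} v_j with v = (52, 2, 35, -407, -2, 12):
  c_1 = (-2)·(52) + (0)·(2) + (-6)·(35) + (-1)·(-407) + (-1)·(-2) + (-2)·(12) = 71
  c_2 = (0)·(52) + (0)·(2) + (1)·(35) + (0)·(-407) + (0)·(-2) + (0)·(12) = 35
  c_3 = (1)·(52) + (0)·(2) + (0)·(35) + (0)·(-407) + (0)·(-2) + (0)·(12) = 52
  c_4 = (0)·(52) + (0)·(2) + (0)·(35) + (0)·(-407) + (0)·(-2) + (1)·(12) = 12
  c_5 = (0)·(52) + (1)·(2) + (0)·(35) + (0)·(-407) + (-1)·(-2) + (0)·(12) = 4
  c_6 = (0)·(52) + (0)·(2) + (0)·(35) + (0)·(-407) + (-1)·(-2) + (0)·(12) = 2
Base-3 expansion of each c_i:
  c_1 = 71 = 2·3^0 + 2·3^1 + 1·3^2 + 2·3^3
  c_2 = 35 = 2·3^0 + 2·3^1 + 0·3^2 + 1·3^3
  c_3 = 52 = 1·3^0 + 2·3^1 + 2·3^2 + 1·3^3
  c_4 = 12 = 0·3^0 + 1·3^1 + 1·3^2
  c_5 = 4 = 1·3^0 + 1·3^1
  c_6 = 2 = 2·3^0
p-restricted factor λ_0 = (2, 2, 1, 0, 1, 2)
p-restricted factor λ_1 = (2, 2, 2, 1, 1, 0)
p-restricted factor λ_2 = (1, 0, 2, 1, 0, 0)
p-restricted factor λ_3 = (2, 1, 1, 0, 0, 0)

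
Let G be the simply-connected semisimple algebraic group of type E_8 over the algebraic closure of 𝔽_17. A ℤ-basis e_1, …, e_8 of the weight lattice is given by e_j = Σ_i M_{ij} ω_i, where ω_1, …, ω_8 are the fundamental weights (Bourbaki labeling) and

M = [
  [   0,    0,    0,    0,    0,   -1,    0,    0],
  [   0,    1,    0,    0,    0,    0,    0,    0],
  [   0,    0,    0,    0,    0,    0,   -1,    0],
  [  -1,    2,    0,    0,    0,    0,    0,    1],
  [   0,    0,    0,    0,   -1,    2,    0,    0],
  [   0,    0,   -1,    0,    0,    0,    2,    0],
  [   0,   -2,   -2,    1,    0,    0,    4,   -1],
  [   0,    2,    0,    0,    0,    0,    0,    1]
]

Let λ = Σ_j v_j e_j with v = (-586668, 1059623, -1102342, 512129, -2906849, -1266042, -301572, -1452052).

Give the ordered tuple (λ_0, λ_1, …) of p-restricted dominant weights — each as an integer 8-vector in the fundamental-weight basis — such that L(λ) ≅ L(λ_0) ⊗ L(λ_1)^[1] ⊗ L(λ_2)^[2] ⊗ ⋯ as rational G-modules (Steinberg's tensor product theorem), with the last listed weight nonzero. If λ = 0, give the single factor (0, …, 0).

((1, 13, 9, 10, 0, 10, 12, 12), (13, 8, 8, 10, 13, 5, 1, 10), (11, 11, 6, 3, 4, 10, 11, 13), (2, 11, 10, 0, 8, 16, 1, 16), (15, 12, 3, 15, 4, 5, 10, 7))

Converting to the ω-basis (c_i = row i of M dotted with v = (-586668, 1059623, -1102342, 512129, -2906849, -1266042, -301572, -1452052)):
  c_1 = (0)·(-586668) + 0·1059623 + (0)·(-1102342) + 0·512129 + (0)·(-2906849) + (-1)·(-1266042) + (0)·(-301572) + (0)·(-1452052) = 1266042
  c_2 = (0)·(-586668) + 1·1059623 + (0)·(-1102342) + 0·512129 + (0)·(-2906849) + (0)·(-1266042) + (0)·(-301572) + (0)·(-1452052) = 1059623
  c_3 = (0)·(-586668) + 0·1059623 + (0)·(-1102342) + 0·512129 + (0)·(-2906849) + (0)·(-1266042) + (-1)·(-301572) + (0)·(-1452052) = 301572
  c_4 = (-1)·(-586668) + 2·1059623 + (0)·(-1102342) + 0·512129 + (0)·(-2906849) + (0)·(-1266042) + (0)·(-301572) + (1)·(-1452052) = 1253862
  c_5 = (0)·(-586668) + 0·1059623 + (0)·(-1102342) + 0·512129 + (-1)·(-2906849) + (2)·(-1266042) + (0)·(-301572) + (0)·(-1452052) = 374765
  c_6 = (0)·(-586668) + 0·1059623 + (-1)·(-1102342) + 0·512129 + (0)·(-2906849) + (0)·(-1266042) + (2)·(-301572) + (0)·(-1452052) = 499198
  c_7 = (0)·(-586668) + (-2)·(1059623) + (-2)·(-1102342) + 1·512129 + (0)·(-2906849) + (0)·(-1266042) + (4)·(-301572) + (-1)·(-1452052) = 843331
  c_8 = (0)·(-586668) + 2·1059623 + (0)·(-1102342) + 0·512129 + (0)·(-2906849) + (0)·(-1266042) + (0)·(-301572) + (1)·(-1452052) = 667194
Base-17 expansion of each c_i:
  c_1 = 1266042 = 1·17^0 + 13·17^1 + 11·17^2 + 2·17^3 + 15·17^4
  c_2 = 1059623 = 13·17^0 + 8·17^1 + 11·17^2 + 11·17^3 + 12·17^4
  c_3 = 301572 = 9·17^0 + 8·17^1 + 6·17^2 + 10·17^3 + 3·17^4
  c_4 = 1253862 = 10·17^0 + 10·17^1 + 3·17^2 + 0·17^3 + 15·17^4
  c_5 = 374765 = 0·17^0 + 13·17^1 + 4·17^2 + 8·17^3 + 4·17^4
  c_6 = 499198 = 10·17^0 + 5·17^1 + 10·17^2 + 16·17^3 + 5·17^4
  c_7 = 843331 = 12·17^0 + 1·17^1 + 11·17^2 + 1·17^3 + 10·17^4
  c_8 = 667194 = 12·17^0 + 10·17^1 + 13·17^2 + 16·17^3 + 7·17^4
λ_0 = (1, 13, 9, 10, 0, 10, 12, 12)
λ_1 = (13, 8, 8, 10, 13, 5, 1, 10)
λ_2 = (11, 11, 6, 3, 4, 10, 11, 13)
λ_3 = (2, 11, 10, 0, 8, 16, 1, 16)
λ_4 = (15, 12, 3, 15, 4, 5, 10, 7)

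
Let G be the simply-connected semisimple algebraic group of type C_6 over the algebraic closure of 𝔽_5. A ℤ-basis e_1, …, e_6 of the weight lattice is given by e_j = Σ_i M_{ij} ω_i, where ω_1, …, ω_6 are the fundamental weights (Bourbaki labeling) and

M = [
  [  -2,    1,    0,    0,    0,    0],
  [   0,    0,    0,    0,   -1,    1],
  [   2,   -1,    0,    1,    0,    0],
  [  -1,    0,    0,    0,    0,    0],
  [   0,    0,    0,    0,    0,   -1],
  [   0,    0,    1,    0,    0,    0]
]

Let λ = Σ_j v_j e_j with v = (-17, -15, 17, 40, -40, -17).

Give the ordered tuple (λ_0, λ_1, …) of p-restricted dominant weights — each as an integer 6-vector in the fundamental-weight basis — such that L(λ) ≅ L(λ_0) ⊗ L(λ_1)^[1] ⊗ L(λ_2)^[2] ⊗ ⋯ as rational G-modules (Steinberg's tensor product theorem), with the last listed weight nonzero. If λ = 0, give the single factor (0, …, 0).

((4, 3, 1, 2, 2, 2), (3, 4, 4, 3, 3, 3))

Change of basis e → ω: c = M·v where v = (-17, -15, 17, 40, -40, -17):
  c_1 = (-2)·(-17) + (1)·(-15) + 0·17 + 0·40 + (0)·(-40) + (0)·(-17) = 19
  c_2 = (0)·(-17) + (0)·(-15) + 0·17 + 0·40 + (-1)·(-40) + (1)·(-17) = 23
  c_3 = (2)·(-17) + (-1)·(-15) + 0·17 + 1·40 + (0)·(-40) + (0)·(-17) = 21
  c_4 = (-1)·(-17) + (0)·(-15) + 0·17 + 0·40 + (0)·(-40) + (0)·(-17) = 17
  c_5 = (0)·(-17) + (0)·(-15) + 0·17 + 0·40 + (0)·(-40) + (-1)·(-17) = 17
  c_6 = (0)·(-17) + (0)·(-15) + 1·17 + 0·40 + (0)·(-40) + (0)·(-17) = 17
Expand coordinatewise in base 5:
  c_1 = 19 = 4·5^0 + 3·5^1
  c_2 = 23 = 3·5^0 + 4·5^1
  c_3 = 21 = 1·5^0 + 4·5^1
  c_4 = 17 = 2·5^0 + 3·5^1
  c_5 = 17 = 2·5^0 + 3·5^1
  c_6 = 17 = 2·5^0 + 3·5^1
p-restricted factor λ_0 = (4, 3, 1, 2, 2, 2)
p-restricted factor λ_1 = (3, 4, 4, 3, 3, 3)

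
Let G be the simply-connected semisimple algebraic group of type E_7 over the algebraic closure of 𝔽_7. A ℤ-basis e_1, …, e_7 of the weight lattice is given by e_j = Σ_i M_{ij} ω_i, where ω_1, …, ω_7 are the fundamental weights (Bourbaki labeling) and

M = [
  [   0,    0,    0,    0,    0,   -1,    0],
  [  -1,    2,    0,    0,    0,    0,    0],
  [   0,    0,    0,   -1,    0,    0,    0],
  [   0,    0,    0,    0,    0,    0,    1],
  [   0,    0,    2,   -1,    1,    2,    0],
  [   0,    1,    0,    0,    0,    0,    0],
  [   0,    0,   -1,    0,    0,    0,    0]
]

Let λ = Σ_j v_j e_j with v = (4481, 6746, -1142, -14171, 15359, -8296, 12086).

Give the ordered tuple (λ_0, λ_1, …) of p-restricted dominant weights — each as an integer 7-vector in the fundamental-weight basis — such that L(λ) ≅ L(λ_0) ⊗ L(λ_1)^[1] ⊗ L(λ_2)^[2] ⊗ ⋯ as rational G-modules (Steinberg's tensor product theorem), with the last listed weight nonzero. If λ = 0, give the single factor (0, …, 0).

((1, 2, 3, 4, 0, 5, 1), (2, 6, 1, 4, 3, 4, 2), (1, 1, 2, 1, 0, 4, 2), (3, 5, 6, 0, 3, 5, 3), (3, 3, 5, 5, 4, 2, 0))

Converting to the ω-basis (c_i = row i of M dotted with v = (4481, 6746, -1142, -14171, 15359, -8296, 12086)):
  c_1 = 0·4481 + 0·6746 + (0)·(-1142) + (0)·(-14171) + 0·15359 + (-1)·(-8296) + 0·12086 = 8296
  c_2 = (-1)·(4481) + 2·6746 + (0)·(-1142) + (0)·(-14171) + 0·15359 + (0)·(-8296) + 0·12086 = 9011
  c_3 = 0·4481 + 0·6746 + (0)·(-1142) + (-1)·(-14171) + 0·15359 + (0)·(-8296) + 0·12086 = 14171
  c_4 = 0·4481 + 0·6746 + (0)·(-1142) + (0)·(-14171) + 0·15359 + (0)·(-8296) + 1·12086 = 12086
  c_5 = 0·4481 + 0·6746 + (2)·(-1142) + (-1)·(-14171) + 1·15359 + (2)·(-8296) + 0·12086 = 10654
  c_6 = 0·4481 + 1·6746 + (0)·(-1142) + (0)·(-14171) + 0·15359 + (0)·(-8296) + 0·12086 = 6746
  c_7 = 0·4481 + 0·6746 + (-1)·(-1142) + (0)·(-14171) + 0·15359 + (0)·(-8296) + 0·12086 = 1142
p = 7; digits c_i = Σ_j d_{ij}·7^j, 0 ≤ d_{ij} < 7:
  c_1 = 8296 = 1·7^0 + 2·7^1 + 1·7^2 + 3·7^3 + 3·7^4
  c_2 = 9011 = 2·7^0 + 6·7^1 + 1·7^2 + 5·7^3 + 3·7^4
  c_3 = 14171 = 3·7^0 + 1·7^1 + 2·7^2 + 6·7^3 + 5·7^4
  c_4 = 12086 = 4·7^0 + 4·7^1 + 1·7^2 + 0·7^3 + 5·7^4
  c_5 = 10654 = 0·7^0 + 3·7^1 + 0·7^2 + 3·7^3 + 4·7^4
  c_6 = 6746 = 5·7^0 + 4·7^1 + 4·7^2 + 5·7^3 + 2·7^4
  c_7 = 1142 = 1·7^0 + 2·7^1 + 2·7^2 + 3·7^3
p-restricted factor λ_0 = (1, 2, 3, 4, 0, 5, 1)
p-restricted factor λ_1 = (2, 6, 1, 4, 3, 4, 2)
p-restricted factor λ_2 = (1, 1, 2, 1, 0, 4, 2)
p-restricted factor λ_3 = (3, 5, 6, 0, 3, 5, 3)
p-restricted factor λ_4 = (3, 3, 5, 5, 4, 2, 0)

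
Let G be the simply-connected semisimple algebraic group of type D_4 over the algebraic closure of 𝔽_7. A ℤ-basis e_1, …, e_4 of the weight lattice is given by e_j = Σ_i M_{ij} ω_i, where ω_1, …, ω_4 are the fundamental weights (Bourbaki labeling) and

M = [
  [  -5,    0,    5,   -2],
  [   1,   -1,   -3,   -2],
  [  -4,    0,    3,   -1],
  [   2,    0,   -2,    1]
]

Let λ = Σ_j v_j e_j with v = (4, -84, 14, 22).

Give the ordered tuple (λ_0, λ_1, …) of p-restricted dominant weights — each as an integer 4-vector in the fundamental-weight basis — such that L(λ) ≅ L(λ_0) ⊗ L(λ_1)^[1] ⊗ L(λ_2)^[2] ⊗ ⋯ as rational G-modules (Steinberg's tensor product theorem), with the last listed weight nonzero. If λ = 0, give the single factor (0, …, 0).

((6, 2, 4, 2),)

Compute c_i = Σ_j M_{ij} v_j with v = (4, -84, 14, 22):
  c_1 = (-5)·(4) + (0)·(-84) + 5·14 + (-2)·(22) = 6
  c_2 = 1·4 + (-1)·(-84) + (-3)·(14) + (-2)·(22) = 2
  c_3 = (-4)·(4) + (0)·(-84) + 3·14 + (-1)·(22) = 4
  c_4 = 2·4 + (0)·(-84) + (-2)·(14) + 1·22 = 2
p = 7; digits c_i = Σ_j d_{ij}·7^j, 0 ≤ d_{ij} < 7:
  c_1 = 6 = 6·7^0
  c_2 = 2 = 2·7^0
  c_3 = 4 = 4·7^0
  c_4 = 2 = 2·7^0
Factor λ_0 = (6, 2, 4, 2)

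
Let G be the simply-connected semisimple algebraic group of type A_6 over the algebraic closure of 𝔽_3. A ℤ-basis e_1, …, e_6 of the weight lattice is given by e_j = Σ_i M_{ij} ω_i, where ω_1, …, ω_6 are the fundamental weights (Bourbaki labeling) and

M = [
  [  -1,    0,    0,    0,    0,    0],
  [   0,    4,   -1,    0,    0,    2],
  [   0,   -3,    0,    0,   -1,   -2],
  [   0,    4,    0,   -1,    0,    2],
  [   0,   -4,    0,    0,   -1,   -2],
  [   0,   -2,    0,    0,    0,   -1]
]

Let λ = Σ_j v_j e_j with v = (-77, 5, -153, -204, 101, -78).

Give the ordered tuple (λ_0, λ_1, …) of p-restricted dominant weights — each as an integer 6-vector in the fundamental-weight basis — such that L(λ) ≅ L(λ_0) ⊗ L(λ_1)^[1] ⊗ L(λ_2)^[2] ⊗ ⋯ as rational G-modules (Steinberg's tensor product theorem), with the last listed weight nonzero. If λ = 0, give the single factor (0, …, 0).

Compute c_i = Σ_j M_{ij} v_j with v = (-77, 5, -153, -204, 101, -78):
  c_1 = (-1)·(-77) + (0)·(5) + (0)·(-153) + (0)·(-204) + (0)·(101) + (0)·(-78) = 77
  c_2 = (0)·(-77) + (4)·(5) + (-1)·(-153) + (0)·(-204) + (0)·(101) + (2)·(-78) = 17
  c_3 = (0)·(-77) + (-3)·(5) + (0)·(-153) + (0)·(-204) + (-1)·(101) + (-2)·(-78) = 40
  c_4 = (0)·(-77) + (4)·(5) + (0)·(-153) + (-1)·(-204) + (0)·(101) + (2)·(-78) = 68
  c_5 = (0)·(-77) + (-4)·(5) + (0)·(-153) + (0)·(-204) + (-1)·(101) + (-2)·(-78) = 35
  c_6 = (0)·(-77) + (-2)·(5) + (0)·(-153) + (0)·(-204) + (0)·(101) + (-1)·(-78) = 68
Base-3 expansion of each c_i:
  c_1 = 77 = 2·3^0 + 1·3^1 + 2·3^2 + 2·3^3
  c_2 = 17 = 2·3^0 + 2·3^1 + 1·3^2
  c_3 = 40 = 1·3^0 + 1·3^1 + 1·3^2 + 1·3^3
  c_4 = 68 = 2·3^0 + 1·3^1 + 1·3^2 + 2·3^3
  c_5 = 35 = 2·3^0 + 2·3^1 + 0·3^2 + 1·3^3
  c_6 = 68 = 2·3^0 + 1·3^1 + 1·3^2 + 2·3^3
Factor λ_0 = (2, 2, 1, 2, 2, 2)
Factor λ_1 = (1, 2, 1, 1, 2, 1)
Factor λ_2 = (2, 1, 1, 1, 0, 1)
Factor λ_3 = (2, 0, 1, 2, 1, 2)

((2, 2, 1, 2, 2, 2), (1, 2, 1, 1, 2, 1), (2, 1, 1, 1, 0, 1), (2, 0, 1, 2, 1, 2))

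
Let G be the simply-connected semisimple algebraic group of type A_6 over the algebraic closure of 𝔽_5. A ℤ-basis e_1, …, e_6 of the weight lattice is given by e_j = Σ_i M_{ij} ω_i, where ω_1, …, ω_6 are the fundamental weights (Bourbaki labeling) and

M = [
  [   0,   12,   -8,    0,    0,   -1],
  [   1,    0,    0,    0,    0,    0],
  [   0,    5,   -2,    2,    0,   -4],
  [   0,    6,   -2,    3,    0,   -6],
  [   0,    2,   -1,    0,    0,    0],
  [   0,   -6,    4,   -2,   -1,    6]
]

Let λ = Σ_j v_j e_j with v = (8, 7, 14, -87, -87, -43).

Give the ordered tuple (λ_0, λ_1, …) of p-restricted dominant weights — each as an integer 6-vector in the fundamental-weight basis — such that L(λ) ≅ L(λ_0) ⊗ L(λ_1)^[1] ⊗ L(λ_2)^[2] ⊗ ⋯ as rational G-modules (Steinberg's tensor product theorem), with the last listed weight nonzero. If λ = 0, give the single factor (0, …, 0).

((0, 3, 0, 1, 0, 2), (3, 1, 1, 2, 0, 3))

In the fundamental-weight basis, λ has coordinates c = M·v (v = (8, 7, 14, -87, -87, -43)):
  c_1 = 0*8 + 12*7 + -8*14 + 0*-87 + 0*-87 + -1*-43 = 15
  c_2 = 1*8 + 0*7 + 0*14 + 0*-87 + 0*-87 + 0*-43 = 8
  c_3 = 0*8 + 5*7 + -2*14 + 2*-87 + 0*-87 + -4*-43 = 5
  c_4 = 0*8 + 6*7 + -2*14 + 3*-87 + 0*-87 + -6*-43 = 11
  c_5 = 0*8 + 2*7 + -1*14 + 0*-87 + 0*-87 + 0*-43 = 0
  c_6 = 0*8 + -6*7 + 4*14 + -2*-87 + -1*-87 + 6*-43 = 17
Writing each c_i in base p = 5:
  c_1 = 15 = 0·5^0 + 3·5^1
  c_2 = 8 = 3·5^0 + 1·5^1
  c_3 = 5 = 0·5^0 + 1·5^1
  c_4 = 11 = 1·5^0 + 2·5^1
  c_5 = 0
  c_6 = 17 = 2·5^0 + 3·5^1
p-restricted factor λ_0 = (0, 3, 0, 1, 0, 2)
p-restricted factor λ_1 = (3, 1, 1, 2, 0, 3)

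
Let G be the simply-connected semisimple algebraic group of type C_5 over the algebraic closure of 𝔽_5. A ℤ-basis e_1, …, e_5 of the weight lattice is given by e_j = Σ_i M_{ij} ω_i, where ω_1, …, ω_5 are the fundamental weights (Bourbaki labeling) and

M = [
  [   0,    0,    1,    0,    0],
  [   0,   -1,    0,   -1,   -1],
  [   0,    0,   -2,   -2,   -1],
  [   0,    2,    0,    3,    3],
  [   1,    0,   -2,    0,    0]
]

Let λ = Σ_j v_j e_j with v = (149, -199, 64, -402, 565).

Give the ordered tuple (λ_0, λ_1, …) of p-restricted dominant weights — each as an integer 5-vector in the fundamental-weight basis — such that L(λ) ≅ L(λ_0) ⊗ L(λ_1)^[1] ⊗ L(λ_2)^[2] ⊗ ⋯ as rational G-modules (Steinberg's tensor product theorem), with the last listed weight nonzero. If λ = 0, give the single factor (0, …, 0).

((4, 1, 1, 1, 1), (2, 2, 2, 3, 4), (2, 1, 4, 3, 0))

ω-coordinates c = M·v, v = (149, -199, 64, -402, 565):
  c_1 = (0)·(149) + (0)·(-199) + (1)·(64) + (0)·(-402) + (0)·(565) = 64
  c_2 = (0)·(149) + (-1)·(-199) + (0)·(64) + (-1)·(-402) + (-1)·(565) = 36
  c_3 = (0)·(149) + (0)·(-199) + (-2)·(64) + (-2)·(-402) + (-1)·(565) = 111
  c_4 = (0)·(149) + (2)·(-199) + (0)·(64) + (3)·(-402) + (3)·(565) = 91
  c_5 = (1)·(149) + (0)·(-199) + (-2)·(64) + (0)·(-402) + (0)·(565) = 21
Base-5 expansion of each c_i:
  c_1 = 64 = 4·5^0 + 2·5^1 + 2·5^2
  c_2 = 36 = 1·5^0 + 2·5^1 + 1·5^2
  c_3 = 111 = 1·5^0 + 2·5^1 + 4·5^2
  c_4 = 91 = 1·5^0 + 3·5^1 + 3·5^2
  c_5 = 21 = 1·5^0 + 4·5^1
Factor λ_0 = (4, 1, 1, 1, 1)
Factor λ_1 = (2, 2, 2, 3, 4)
Factor λ_2 = (2, 1, 4, 3, 0)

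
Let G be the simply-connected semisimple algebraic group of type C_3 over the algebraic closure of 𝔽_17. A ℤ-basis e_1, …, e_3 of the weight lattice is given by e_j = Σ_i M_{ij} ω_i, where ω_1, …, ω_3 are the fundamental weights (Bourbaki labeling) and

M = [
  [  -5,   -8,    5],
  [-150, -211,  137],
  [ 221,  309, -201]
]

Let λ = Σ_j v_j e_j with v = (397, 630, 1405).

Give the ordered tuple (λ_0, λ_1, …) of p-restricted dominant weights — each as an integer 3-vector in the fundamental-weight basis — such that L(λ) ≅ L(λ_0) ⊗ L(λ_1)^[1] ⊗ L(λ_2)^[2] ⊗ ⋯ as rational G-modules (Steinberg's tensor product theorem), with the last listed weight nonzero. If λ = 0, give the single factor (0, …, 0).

Change of basis e → ω: c = M·v where v = (397, 630, 1405):
  c_1 = -5*397 + -8*630 + 5*1405 = 0
  c_2 = -150*397 + -211*630 + 137*1405 = 5
  c_3 = 221*397 + 309*630 + -201*1405 = 2
p = 17; digits c_i = Σ_j d_{ij}·17^j, 0 ≤ d_{ij} < 17:
  c_1 = 0
  c_2 = 5 = 5·17^0
  c_3 = 2 = 2·17^0
λ_0 = (0, 5, 2)

((0, 5, 2),)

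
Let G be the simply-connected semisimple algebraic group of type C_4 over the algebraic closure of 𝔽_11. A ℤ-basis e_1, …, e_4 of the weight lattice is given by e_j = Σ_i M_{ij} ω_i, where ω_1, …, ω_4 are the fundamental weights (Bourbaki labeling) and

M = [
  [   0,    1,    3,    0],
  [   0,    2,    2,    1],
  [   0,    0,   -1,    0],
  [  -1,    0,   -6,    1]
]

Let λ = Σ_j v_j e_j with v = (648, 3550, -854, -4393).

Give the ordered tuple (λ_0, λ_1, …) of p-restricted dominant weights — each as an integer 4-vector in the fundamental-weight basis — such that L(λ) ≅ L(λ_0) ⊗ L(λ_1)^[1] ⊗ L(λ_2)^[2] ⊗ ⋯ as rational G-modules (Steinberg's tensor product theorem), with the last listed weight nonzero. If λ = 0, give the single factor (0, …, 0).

((9, 9, 7, 6), (1, 2, 0, 7), (8, 8, 7, 0))

ω-coordinates c = M·v, v = (648, 3550, -854, -4393):
  c_1 = (0)·(648) + (1)·(3550) + (3)·(-854) + (0)·(-4393) = 988
  c_2 = (0)·(648) + (2)·(3550) + (2)·(-854) + (1)·(-4393) = 999
  c_3 = (0)·(648) + (0)·(3550) + (-1)·(-854) + (0)·(-4393) = 854
  c_4 = (-1)·(648) + (0)·(3550) + (-6)·(-854) + (1)·(-4393) = 83
Writing each c_i in base p = 11:
  c_1 = 988 = 9·11^0 + 1·11^1 + 8·11^2
  c_2 = 999 = 9·11^0 + 2·11^1 + 8·11^2
  c_3 = 854 = 7·11^0 + 0·11^1 + 7·11^2
  c_4 = 83 = 6·11^0 + 7·11^1
p-restricted factor λ_0 = (9, 9, 7, 6)
p-restricted factor λ_1 = (1, 2, 0, 7)
p-restricted factor λ_2 = (8, 8, 7, 0)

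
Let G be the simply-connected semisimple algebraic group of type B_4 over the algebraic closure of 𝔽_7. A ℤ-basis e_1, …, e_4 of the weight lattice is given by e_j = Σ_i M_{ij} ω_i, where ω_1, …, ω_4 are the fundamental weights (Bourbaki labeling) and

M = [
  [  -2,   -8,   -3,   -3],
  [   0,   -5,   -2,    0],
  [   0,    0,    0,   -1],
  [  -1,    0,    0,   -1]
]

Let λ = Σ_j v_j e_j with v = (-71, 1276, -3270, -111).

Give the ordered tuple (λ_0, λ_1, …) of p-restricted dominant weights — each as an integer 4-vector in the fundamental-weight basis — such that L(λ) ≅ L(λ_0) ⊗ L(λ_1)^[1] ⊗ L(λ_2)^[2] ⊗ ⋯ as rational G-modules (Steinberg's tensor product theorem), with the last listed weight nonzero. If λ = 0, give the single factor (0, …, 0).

ω-coordinates c = M·v, v = (-71, 1276, -3270, -111):
  c_1 = -2*-71 + -8*1276 + -3*-3270 + -3*-111 = 77
  c_2 = 0*-71 + -5*1276 + -2*-3270 + 0*-111 = 160
  c_3 = 0*-71 + 0*1276 + 0*-3270 + -1*-111 = 111
  c_4 = -1*-71 + 0*1276 + 0*-3270 + -1*-111 = 182
Base-7 expansion of each c_i:
  c_1 = 77 = 0·7^0 + 4·7^1 + 1·7^2
  c_2 = 160 = 6·7^0 + 1·7^1 + 3·7^2
  c_3 = 111 = 6·7^0 + 1·7^1 + 2·7^2
  c_4 = 182 = 0·7^0 + 5·7^1 + 3·7^2
p-restricted factor λ_0 = (0, 6, 6, 0)
p-restricted factor λ_1 = (4, 1, 1, 5)
p-restricted factor λ_2 = (1, 3, 2, 3)

((0, 6, 6, 0), (4, 1, 1, 5), (1, 3, 2, 3))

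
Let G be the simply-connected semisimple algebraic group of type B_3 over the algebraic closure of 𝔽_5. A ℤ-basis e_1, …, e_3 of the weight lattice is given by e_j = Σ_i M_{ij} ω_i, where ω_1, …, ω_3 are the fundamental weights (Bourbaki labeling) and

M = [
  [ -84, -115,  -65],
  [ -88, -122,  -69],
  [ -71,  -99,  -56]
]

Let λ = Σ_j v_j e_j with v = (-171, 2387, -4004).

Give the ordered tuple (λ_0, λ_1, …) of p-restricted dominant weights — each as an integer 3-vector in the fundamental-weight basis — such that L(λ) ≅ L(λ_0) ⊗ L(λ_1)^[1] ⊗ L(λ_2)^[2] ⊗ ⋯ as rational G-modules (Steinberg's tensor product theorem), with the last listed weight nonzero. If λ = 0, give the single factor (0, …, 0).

((4, 0, 2), (3, 2, 0), (4, 4, 2))

ω-coordinates c = M·v, v = (-171, 2387, -4004):
  c_1 = (-84)·(-171) + (-115)·(2387) + (-65)·(-4004) = 119
  c_2 = (-88)·(-171) + (-122)·(2387) + (-69)·(-4004) = 110
  c_3 = (-71)·(-171) + (-99)·(2387) + (-56)·(-4004) = 52
Base-5 expansion of each c_i:
  c_1 = 119 = 4·5^0 + 3·5^1 + 4·5^2
  c_2 = 110 = 0·5^0 + 2·5^1 + 4·5^2
  c_3 = 52 = 2·5^0 + 0·5^1 + 2·5^2
Factor λ_0 = (4, 0, 2)
Factor λ_1 = (3, 2, 0)
Factor λ_2 = (4, 4, 2)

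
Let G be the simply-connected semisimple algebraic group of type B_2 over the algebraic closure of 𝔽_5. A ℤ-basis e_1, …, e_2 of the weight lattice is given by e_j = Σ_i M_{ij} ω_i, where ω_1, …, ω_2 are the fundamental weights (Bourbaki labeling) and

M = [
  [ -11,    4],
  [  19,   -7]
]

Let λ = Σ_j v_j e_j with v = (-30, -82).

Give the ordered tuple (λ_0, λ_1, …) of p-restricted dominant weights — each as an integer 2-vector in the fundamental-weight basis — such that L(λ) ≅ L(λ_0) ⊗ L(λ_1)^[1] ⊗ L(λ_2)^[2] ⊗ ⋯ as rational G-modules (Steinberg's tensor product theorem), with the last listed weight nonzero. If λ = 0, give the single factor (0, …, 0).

Change of basis e → ω: c = M·v where v = (-30, -82):
  c_1 = (-11)·(-30) + (4)·(-82) = 2
  c_2 = (19)·(-30) + (-7)·(-82) = 4
p = 5; digits c_i = Σ_j d_{ij}·5^j, 0 ≤ d_{ij} < 5:
  c_1 = 2 = 2·5^0
  c_2 = 4 = 4·5^0
p-restricted factor λ_0 = (2, 4)

((2, 4),)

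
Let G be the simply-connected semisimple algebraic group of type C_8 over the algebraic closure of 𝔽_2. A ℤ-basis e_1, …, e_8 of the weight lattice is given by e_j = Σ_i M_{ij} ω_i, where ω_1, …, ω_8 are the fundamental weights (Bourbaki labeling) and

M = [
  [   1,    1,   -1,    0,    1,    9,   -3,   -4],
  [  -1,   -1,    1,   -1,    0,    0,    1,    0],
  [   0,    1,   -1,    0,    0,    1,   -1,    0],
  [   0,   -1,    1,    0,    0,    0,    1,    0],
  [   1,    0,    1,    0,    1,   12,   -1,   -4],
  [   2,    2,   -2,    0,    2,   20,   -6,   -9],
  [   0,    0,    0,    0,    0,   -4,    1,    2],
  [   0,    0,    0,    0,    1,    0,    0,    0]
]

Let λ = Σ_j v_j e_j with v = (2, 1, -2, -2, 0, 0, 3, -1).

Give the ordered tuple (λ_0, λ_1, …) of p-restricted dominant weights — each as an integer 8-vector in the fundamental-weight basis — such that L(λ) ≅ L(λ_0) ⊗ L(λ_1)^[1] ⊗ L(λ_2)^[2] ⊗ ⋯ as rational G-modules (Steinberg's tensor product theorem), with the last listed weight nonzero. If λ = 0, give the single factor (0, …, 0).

((0, 0, 0, 0, 1, 1, 1, 0),)

In the fundamental-weight basis, λ has coordinates c = M·v (v = (2, 1, -2, -2, 0, 0, 3, -1)):
  c_1 = 1·2 + 1·1 + (-1)·(-2) + (0)·(-2) + 1·0 + 9·0 + (-3)·(3) + (-4)·(-1) = 0
  c_2 = (-1)·(2) + (-1)·(1) + (1)·(-2) + (-1)·(-2) + 0·0 + 0·0 + 1·3 + (0)·(-1) = 0
  c_3 = 0·2 + 1·1 + (-1)·(-2) + (0)·(-2) + 0·0 + 1·0 + (-1)·(3) + (0)·(-1) = 0
  c_4 = 0·2 + (-1)·(1) + (1)·(-2) + (0)·(-2) + 0·0 + 0·0 + 1·3 + (0)·(-1) = 0
  c_5 = 1·2 + 0·1 + (1)·(-2) + (0)·(-2) + 1·0 + 12·0 + (-1)·(3) + (-4)·(-1) = 1
  c_6 = 2·2 + 2·1 + (-2)·(-2) + (0)·(-2) + 2·0 + 20·0 + (-6)·(3) + (-9)·(-1) = 1
  c_7 = 0·2 + 0·1 + (0)·(-2) + (0)·(-2) + 0·0 + (-4)·(0) + 1·3 + (2)·(-1) = 1
  c_8 = 0·2 + 0·1 + (0)·(-2) + (0)·(-2) + 1·0 + 0·0 + 0·3 + (0)·(-1) = 0
p = 2; digits c_i = Σ_j d_{ij}·2^j, 0 ≤ d_{ij} < 2:
  c_1 = 0
  c_2 = 0
  c_3 = 0
  c_4 = 0
  c_5 = 1 = 1·2^0
  c_6 = 1 = 1·2^0
  c_7 = 1 = 1·2^0
  c_8 = 0
Factor λ_0 = (0, 0, 0, 0, 1, 1, 1, 0)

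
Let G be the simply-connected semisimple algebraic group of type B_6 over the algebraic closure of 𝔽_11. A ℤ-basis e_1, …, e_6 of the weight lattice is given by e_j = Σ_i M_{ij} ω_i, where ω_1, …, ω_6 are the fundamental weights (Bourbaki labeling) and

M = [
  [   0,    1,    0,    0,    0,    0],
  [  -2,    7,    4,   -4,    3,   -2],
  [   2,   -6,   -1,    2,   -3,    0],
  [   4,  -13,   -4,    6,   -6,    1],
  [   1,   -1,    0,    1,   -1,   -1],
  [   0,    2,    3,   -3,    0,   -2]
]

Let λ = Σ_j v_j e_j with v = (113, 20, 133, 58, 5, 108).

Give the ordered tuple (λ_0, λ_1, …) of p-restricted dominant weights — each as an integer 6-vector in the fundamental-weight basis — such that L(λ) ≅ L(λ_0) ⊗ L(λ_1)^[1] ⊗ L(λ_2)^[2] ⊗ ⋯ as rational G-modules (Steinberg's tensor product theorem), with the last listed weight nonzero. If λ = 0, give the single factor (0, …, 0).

ω-coordinates c = M·v, v = (113, 20, 133, 58, 5, 108):
  c_1 = 0·113 + 1·20 + 0·133 + 0·58 + 0·5 + 0·108 = 20
  c_2 = (-2)·(113) + 7·20 + 4·133 + (-4)·(58) + 3·5 + (-2)·(108) = 13
  c_3 = 2·113 + (-6)·(20) + (-1)·(133) + 2·58 + (-3)·(5) + 0·108 = 74
  c_4 = 4·113 + (-13)·(20) + (-4)·(133) + 6·58 + (-6)·(5) + 1·108 = 86
  c_5 = 1·113 + (-1)·(20) + 0·133 + 1·58 + (-1)·(5) + (-1)·(108) = 38
  c_6 = 0·113 + 2·20 + 3·133 + (-3)·(58) + 0·5 + (-2)·(108) = 49
Base-11 expansion of each c_i:
  c_1 = 20 = 9·11^0 + 1·11^1
  c_2 = 13 = 2·11^0 + 1·11^1
  c_3 = 74 = 8·11^0 + 6·11^1
  c_4 = 86 = 9·11^0 + 7·11^1
  c_5 = 38 = 5·11^0 + 3·11^1
  c_6 = 49 = 5·11^0 + 4·11^1
λ_0 = (9, 2, 8, 9, 5, 5)
λ_1 = (1, 1, 6, 7, 3, 4)

((9, 2, 8, 9, 5, 5), (1, 1, 6, 7, 3, 4))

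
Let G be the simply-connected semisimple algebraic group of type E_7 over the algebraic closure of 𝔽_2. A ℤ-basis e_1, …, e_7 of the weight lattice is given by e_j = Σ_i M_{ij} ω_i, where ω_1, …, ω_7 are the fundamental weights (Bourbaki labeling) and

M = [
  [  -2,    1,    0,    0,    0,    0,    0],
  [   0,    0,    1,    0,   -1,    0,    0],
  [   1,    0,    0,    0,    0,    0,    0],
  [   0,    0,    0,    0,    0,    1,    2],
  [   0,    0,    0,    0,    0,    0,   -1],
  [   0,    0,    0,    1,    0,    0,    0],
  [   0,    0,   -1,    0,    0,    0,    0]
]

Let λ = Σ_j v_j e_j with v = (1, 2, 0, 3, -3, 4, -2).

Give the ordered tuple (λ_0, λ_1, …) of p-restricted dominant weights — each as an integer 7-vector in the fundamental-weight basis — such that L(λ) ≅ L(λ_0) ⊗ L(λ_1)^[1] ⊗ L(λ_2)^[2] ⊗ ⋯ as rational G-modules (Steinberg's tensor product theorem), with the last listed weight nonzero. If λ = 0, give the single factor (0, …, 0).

Change of basis e → ω: c = M·v where v = (1, 2, 0, 3, -3, 4, -2):
  c_1 = -2*1 + 1*2 + 0*0 + 0*3 + 0*-3 + 0*4 + 0*-2 = 0
  c_2 = 0*1 + 0*2 + 1*0 + 0*3 + -1*-3 + 0*4 + 0*-2 = 3
  c_3 = 1*1 + 0*2 + 0*0 + 0*3 + 0*-3 + 0*4 + 0*-2 = 1
  c_4 = 0*1 + 0*2 + 0*0 + 0*3 + 0*-3 + 1*4 + 2*-2 = 0
  c_5 = 0*1 + 0*2 + 0*0 + 0*3 + 0*-3 + 0*4 + -1*-2 = 2
  c_6 = 0*1 + 0*2 + 0*0 + 1*3 + 0*-3 + 0*4 + 0*-2 = 3
  c_7 = 0*1 + 0*2 + -1*0 + 0*3 + 0*-3 + 0*4 + 0*-2 = 0
Writing each c_i in base p = 2:
  c_1 = 0
  c_2 = 3 = 1·2^0 + 1·2^1
  c_3 = 1 = 1·2^0
  c_4 = 0
  c_5 = 2 = 0·2^0 + 1·2^1
  c_6 = 3 = 1·2^0 + 1·2^1
  c_7 = 0
Factor λ_0 = (0, 1, 1, 0, 0, 1, 0)
Factor λ_1 = (0, 1, 0, 0, 1, 1, 0)

((0, 1, 1, 0, 0, 1, 0), (0, 1, 0, 0, 1, 1, 0))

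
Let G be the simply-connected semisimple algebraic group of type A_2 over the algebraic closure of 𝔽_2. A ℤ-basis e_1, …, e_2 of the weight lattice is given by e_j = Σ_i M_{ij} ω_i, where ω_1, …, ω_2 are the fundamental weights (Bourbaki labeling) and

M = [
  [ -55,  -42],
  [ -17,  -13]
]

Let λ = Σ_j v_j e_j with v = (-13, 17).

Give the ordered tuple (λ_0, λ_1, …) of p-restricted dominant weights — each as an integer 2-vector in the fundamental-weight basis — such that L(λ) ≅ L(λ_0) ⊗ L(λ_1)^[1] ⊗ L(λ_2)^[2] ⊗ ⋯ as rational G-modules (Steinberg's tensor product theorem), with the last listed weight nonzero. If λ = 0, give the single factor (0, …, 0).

Converting to the ω-basis (c_i = row i of M dotted with v = (-13, 17)):
  c_1 = (-55)·(-13) + (-42)·(17) = 1
  c_2 = (-17)·(-13) + (-13)·(17) = 0
Writing each c_i in base p = 2:
  c_1 = 1 = 1·2^0
  c_2 = 0
Factor λ_0 = (1, 0)

((1, 0),)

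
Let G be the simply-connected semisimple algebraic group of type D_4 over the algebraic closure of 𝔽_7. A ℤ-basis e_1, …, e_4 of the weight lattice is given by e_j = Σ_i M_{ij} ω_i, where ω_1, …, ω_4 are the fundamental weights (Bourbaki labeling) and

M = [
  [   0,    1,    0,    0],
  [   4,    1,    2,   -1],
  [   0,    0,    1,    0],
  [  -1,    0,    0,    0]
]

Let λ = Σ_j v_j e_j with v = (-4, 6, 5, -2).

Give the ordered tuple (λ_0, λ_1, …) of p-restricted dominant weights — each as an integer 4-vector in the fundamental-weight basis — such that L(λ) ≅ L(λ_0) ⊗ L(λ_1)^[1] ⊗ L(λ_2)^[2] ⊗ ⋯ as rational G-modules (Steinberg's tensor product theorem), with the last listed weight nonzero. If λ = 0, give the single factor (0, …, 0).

Change of basis e → ω: c = M·v where v = (-4, 6, 5, -2):
  c_1 = (0)·(-4) + 1·6 + 0·5 + (0)·(-2) = 6
  c_2 = (4)·(-4) + 1·6 + 2·5 + (-1)·(-2) = 2
  c_3 = (0)·(-4) + 0·6 + 1·5 + (0)·(-2) = 5
  c_4 = (-1)·(-4) + 0·6 + 0·5 + (0)·(-2) = 4
Expand coordinatewise in base 7:
  c_1 = 6 = 6·7^0
  c_2 = 2 = 2·7^0
  c_3 = 5 = 5·7^0
  c_4 = 4 = 4·7^0
λ_0 = (6, 2, 5, 4)

((6, 2, 5, 4),)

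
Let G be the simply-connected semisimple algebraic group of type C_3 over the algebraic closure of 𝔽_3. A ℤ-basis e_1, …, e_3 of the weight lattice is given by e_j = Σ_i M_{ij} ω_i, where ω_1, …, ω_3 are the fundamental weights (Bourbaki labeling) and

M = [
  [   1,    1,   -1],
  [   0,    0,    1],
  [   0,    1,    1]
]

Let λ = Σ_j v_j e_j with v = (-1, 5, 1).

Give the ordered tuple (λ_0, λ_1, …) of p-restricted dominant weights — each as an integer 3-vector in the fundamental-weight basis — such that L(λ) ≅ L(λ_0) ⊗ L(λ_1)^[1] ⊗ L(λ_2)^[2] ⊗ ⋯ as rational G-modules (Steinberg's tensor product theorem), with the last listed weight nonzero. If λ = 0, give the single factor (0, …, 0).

In the fundamental-weight basis, λ has coordinates c = M·v (v = (-1, 5, 1)):
  c_1 = 1*-1 + 1*5 + -1*1 = 3
  c_2 = 0*-1 + 0*5 + 1*1 = 1
  c_3 = 0*-1 + 1*5 + 1*1 = 6
Base-3 expansion of each c_i:
  c_1 = 3 = 0·3^0 + 1·3^1
  c_2 = 1 = 1·3^0
  c_3 = 6 = 0·3^0 + 2·3^1
Factor λ_0 = (0, 1, 0)
Factor λ_1 = (1, 0, 2)

((0, 1, 0), (1, 0, 2))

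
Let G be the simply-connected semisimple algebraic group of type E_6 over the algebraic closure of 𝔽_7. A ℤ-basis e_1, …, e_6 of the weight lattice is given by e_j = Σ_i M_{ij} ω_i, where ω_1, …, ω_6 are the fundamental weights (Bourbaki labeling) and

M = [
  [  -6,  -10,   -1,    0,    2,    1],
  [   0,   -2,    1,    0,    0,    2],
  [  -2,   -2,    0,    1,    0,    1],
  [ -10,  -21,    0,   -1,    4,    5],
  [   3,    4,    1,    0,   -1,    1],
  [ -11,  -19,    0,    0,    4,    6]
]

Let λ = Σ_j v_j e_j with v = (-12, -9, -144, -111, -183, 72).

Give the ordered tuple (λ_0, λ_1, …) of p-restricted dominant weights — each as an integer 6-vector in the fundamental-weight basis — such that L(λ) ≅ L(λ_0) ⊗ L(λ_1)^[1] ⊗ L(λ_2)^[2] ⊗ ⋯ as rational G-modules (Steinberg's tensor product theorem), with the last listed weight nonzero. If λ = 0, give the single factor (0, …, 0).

In the fundamental-weight basis, λ has coordinates c = M·v (v = (-12, -9, -144, -111, -183, 72)):
  c_1 = (-6)·(-12) + (-10)·(-9) + (-1)·(-144) + (0)·(-111) + (2)·(-183) + (1)·(72) = 12
  c_2 = (0)·(-12) + (-2)·(-9) + (1)·(-144) + (0)·(-111) + (0)·(-183) + (2)·(72) = 18
  c_3 = (-2)·(-12) + (-2)·(-9) + (0)·(-144) + (1)·(-111) + (0)·(-183) + (1)·(72) = 3
  c_4 = (-10)·(-12) + (-21)·(-9) + (0)·(-144) + (-1)·(-111) + (4)·(-183) + (5)·(72) = 48
  c_5 = (3)·(-12) + (4)·(-9) + (1)·(-144) + (0)·(-111) + (-1)·(-183) + (1)·(72) = 39
  c_6 = (-11)·(-12) + (-19)·(-9) + (0)·(-144) + (0)·(-111) + (4)·(-183) + (6)·(72) = 3
Writing each c_i in base p = 7:
  c_1 = 12 = 5·7^0 + 1·7^1
  c_2 = 18 = 4·7^0 + 2·7^1
  c_3 = 3 = 3·7^0
  c_4 = 48 = 6·7^0 + 6·7^1
  c_5 = 39 = 4·7^0 + 5·7^1
  c_6 = 3 = 3·7^0
p-restricted factor λ_0 = (5, 4, 3, 6, 4, 3)
p-restricted factor λ_1 = (1, 2, 0, 6, 5, 0)

((5, 4, 3, 6, 4, 3), (1, 2, 0, 6, 5, 0))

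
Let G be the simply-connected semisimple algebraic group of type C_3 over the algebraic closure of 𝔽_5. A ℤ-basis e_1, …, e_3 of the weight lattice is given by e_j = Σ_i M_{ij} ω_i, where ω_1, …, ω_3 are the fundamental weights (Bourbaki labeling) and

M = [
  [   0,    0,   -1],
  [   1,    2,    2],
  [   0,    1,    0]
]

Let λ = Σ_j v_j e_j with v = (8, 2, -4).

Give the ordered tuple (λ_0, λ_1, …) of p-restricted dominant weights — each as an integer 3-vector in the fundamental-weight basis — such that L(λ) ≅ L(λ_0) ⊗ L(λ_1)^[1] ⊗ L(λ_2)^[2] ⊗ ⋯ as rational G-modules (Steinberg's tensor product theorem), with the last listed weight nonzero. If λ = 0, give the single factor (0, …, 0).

Converting to the ω-basis (c_i = row i of M dotted with v = (8, 2, -4)):
  c_1 = (0)·(8) + (0)·(2) + (-1)·(-4) = 4
  c_2 = (1)·(8) + (2)·(2) + (2)·(-4) = 4
  c_3 = (0)·(8) + (1)·(2) + (0)·(-4) = 2
p = 5; digits c_i = Σ_j d_{ij}·5^j, 0 ≤ d_{ij} < 5:
  c_1 = 4 = 4·5^0
  c_2 = 4 = 4·5^0
  c_3 = 2 = 2·5^0
p-restricted factor λ_0 = (4, 4, 2)

((4, 4, 2),)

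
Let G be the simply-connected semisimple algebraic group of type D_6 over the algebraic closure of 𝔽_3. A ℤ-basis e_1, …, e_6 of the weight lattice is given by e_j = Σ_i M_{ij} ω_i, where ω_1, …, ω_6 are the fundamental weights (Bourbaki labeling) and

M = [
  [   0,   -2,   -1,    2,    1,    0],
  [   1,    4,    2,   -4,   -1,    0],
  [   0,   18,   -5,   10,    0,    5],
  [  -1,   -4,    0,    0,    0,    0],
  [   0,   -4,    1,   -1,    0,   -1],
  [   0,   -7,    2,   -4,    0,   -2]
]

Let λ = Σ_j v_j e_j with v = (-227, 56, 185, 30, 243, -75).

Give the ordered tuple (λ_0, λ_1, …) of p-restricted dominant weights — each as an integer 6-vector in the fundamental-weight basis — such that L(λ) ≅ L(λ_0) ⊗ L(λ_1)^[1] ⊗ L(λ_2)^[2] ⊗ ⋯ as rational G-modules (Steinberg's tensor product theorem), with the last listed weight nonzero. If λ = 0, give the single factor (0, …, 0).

((0, 1, 2, 0, 0, 2), (2, 1, 2, 1, 2, 2))

Change of basis e → ω: c = M·v where v = (-227, 56, 185, 30, 243, -75):
  c_1 = (0)·(-227) + (-2)·(56) + (-1)·(185) + 2·30 + 1·243 + (0)·(-75) = 6
  c_2 = (1)·(-227) + 4·56 + 2·185 + (-4)·(30) + (-1)·(243) + (0)·(-75) = 4
  c_3 = (0)·(-227) + 18·56 + (-5)·(185) + 10·30 + 0·243 + (5)·(-75) = 8
  c_4 = (-1)·(-227) + (-4)·(56) + 0·185 + 0·30 + 0·243 + (0)·(-75) = 3
  c_5 = (0)·(-227) + (-4)·(56) + 1·185 + (-1)·(30) + 0·243 + (-1)·(-75) = 6
  c_6 = (0)·(-227) + (-7)·(56) + 2·185 + (-4)·(30) + 0·243 + (-2)·(-75) = 8
Expand coordinatewise in base 3:
  c_1 = 6 = 0·3^0 + 2·3^1
  c_2 = 4 = 1·3^0 + 1·3^1
  c_3 = 8 = 2·3^0 + 2·3^1
  c_4 = 3 = 0·3^0 + 1·3^1
  c_5 = 6 = 0·3^0 + 2·3^1
  c_6 = 8 = 2·3^0 + 2·3^1
λ_0 = (0, 1, 2, 0, 0, 2)
λ_1 = (2, 1, 2, 1, 2, 2)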